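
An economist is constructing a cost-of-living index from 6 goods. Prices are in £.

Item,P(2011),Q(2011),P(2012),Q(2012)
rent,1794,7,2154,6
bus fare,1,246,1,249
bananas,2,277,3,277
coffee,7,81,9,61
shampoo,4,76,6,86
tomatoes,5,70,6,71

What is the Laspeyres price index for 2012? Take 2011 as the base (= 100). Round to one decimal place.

Laspeyres price index uses base-period quantities as weights.
ΣP(2012)·Q(2011) = 2154×7 + 1×246 + 3×277 + 9×81 + 6×76 + 6×70 = 15078 + 246 + 831 + 729 + 456 + 420 = 17760
ΣP(2011)·Q(2011) = 1794×7 + 1×246 + 2×277 + 7×81 + 4×76 + 5×70 = 12558 + 246 + 554 + 567 + 304 + 350 = 14579
Index = 17760 / 14579 × 100 = 121.8191

121.8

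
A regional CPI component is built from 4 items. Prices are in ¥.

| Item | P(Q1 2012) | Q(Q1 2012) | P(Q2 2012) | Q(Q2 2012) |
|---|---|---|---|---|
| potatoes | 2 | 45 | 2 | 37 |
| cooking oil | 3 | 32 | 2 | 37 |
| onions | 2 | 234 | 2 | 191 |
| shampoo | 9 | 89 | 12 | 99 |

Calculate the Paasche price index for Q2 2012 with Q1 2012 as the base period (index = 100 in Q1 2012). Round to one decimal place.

Paasche price index uses current-period quantities as weights.
ΣP(Q2 2012)·Q(Q2 2012) = 2×37 + 2×37 + 2×191 + 12×99 = 74 + 74 + 382 + 1188 = 1718
ΣP(Q1 2012)·Q(Q2 2012) = 2×37 + 3×37 + 2×191 + 9×99 = 74 + 111 + 382 + 891 = 1458
Index = 1718 / 1458 × 100 = 117.8326

117.8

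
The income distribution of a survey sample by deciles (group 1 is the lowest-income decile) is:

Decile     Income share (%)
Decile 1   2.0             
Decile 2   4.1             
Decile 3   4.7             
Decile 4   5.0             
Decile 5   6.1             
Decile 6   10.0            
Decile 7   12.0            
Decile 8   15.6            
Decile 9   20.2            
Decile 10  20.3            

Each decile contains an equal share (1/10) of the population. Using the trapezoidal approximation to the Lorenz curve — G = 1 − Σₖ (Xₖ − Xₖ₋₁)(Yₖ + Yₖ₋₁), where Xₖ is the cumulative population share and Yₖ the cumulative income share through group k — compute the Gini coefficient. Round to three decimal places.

Cumulative income shares Yₖ: 0.0200, 0.0610, 0.1080, 0.1580, 0.2190, 0.3190, 0.4390, 0.5950, 0.7970, 1.0000
Σ (Xₖ−Xₖ₋₁)(Yₖ+Yₖ₋₁) = (1/10)(0.0200+0.0000) + (1/10)(0.0610+0.0200) + (1/10)(0.1080+0.0610) + (1/10)(0.1580+0.1080) + (1/10)(0.2190+0.1580) + (1/10)(0.3190+0.2190) + (1/10)(0.4390+0.3190) + (1/10)(0.5950+0.4390) + (1/10)(0.7970+0.5950) + (1/10)(1.0000+0.7970)
  = 0.0020 + 0.0081 + 0.0169 + 0.0266 + 0.0377 + 0.0538 + 0.0758 + 0.1034 + 0.1392 + 0.1797 = 0.6432
G = 1 − 0.6432 = 0.3568

0.357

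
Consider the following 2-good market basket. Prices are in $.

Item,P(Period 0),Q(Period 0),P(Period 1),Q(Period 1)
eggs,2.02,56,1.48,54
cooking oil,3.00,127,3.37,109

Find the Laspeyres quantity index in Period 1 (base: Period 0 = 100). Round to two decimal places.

88.25

Laspeyres quantity index uses base-period prices as weights.
ΣP(Period 0)·Q(Period 1) = 2.02×54 + 3.00×109 = 109.08 + 327 = 436.08
ΣP(Period 0)·Q(Period 0) = 2.02×56 + 3.00×127 = 113.12 + 381 = 494.12
Index = 436.08 / 494.12 × 100 = 88.2539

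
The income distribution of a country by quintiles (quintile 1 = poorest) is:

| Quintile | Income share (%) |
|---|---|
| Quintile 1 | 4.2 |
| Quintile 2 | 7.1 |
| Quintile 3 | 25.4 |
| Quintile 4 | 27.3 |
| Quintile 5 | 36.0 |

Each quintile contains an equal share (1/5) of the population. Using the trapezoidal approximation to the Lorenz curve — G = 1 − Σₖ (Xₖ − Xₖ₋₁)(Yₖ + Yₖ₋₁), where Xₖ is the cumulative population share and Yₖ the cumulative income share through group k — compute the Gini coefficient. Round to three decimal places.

Cumulative income shares Yₖ: 0.0420, 0.1130, 0.3670, 0.6400, 1.0000
Σ (Xₖ−Xₖ₋₁)(Yₖ+Yₖ₋₁) = (1/5)(0.0420+0.0000) + (1/5)(0.1130+0.0420) + (1/5)(0.3670+0.1130) + (1/5)(0.6400+0.3670) + (1/5)(1.0000+0.6400)
  = 0.0084 + 0.0310 + 0.0960 + 0.2014 + 0.3280 = 0.6648
G = 1 − 0.6648 = 0.3352

0.335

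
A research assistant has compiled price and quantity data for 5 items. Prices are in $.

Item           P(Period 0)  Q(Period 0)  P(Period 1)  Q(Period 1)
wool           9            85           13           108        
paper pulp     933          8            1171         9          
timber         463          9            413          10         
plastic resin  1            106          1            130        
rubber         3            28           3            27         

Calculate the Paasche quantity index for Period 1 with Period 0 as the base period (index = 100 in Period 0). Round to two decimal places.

Paasche quantity index uses current-period prices as weights.
ΣP(Period 1)·Q(Period 1) = 13×108 + 1171×9 + 413×10 + 1×130 + 3×27 = 1404 + 10539 + 4130 + 130 + 81 = 16284
ΣP(Period 1)·Q(Period 0) = 13×85 + 1171×8 + 413×9 + 1×106 + 3×28 = 1105 + 9368 + 3717 + 106 + 84 = 14380
Index = 16284 / 14380 × 100 = 113.2406

113.24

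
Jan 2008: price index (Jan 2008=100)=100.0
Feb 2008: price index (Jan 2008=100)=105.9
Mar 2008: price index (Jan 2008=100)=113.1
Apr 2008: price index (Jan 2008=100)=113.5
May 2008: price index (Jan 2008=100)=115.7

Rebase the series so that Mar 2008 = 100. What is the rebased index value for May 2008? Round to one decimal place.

Rebased(May 2008) = 115.7 / 113.1 × 100 = 102.2989

102.3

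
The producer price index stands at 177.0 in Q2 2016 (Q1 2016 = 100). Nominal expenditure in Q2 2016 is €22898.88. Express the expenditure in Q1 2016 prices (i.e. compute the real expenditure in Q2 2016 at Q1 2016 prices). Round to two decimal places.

Real = Nominal ÷ (Index/100) = 22898.88 ÷ (177.0/100)
     = 22898.88 ÷ 1.770 = 12937.2203

12937.22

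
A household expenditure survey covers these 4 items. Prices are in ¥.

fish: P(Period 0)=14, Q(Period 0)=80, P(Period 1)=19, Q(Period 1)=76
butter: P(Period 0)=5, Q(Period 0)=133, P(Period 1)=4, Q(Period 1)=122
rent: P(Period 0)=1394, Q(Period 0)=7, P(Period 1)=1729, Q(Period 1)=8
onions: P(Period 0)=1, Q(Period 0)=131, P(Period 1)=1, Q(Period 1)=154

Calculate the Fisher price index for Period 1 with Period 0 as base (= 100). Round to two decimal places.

122.50

Laspeyres component (base-period weights):
ΣP(Period 1)Q(Period 0) = 19×80 + 4×133 + 1729×7 + 1×131 = 1520 + 532 + 12103 + 131 = 14286
ΣP(Period 0)Q(Period 0) = 14×80 + 5×133 + 1394×7 + 1×131 = 1120 + 665 + 9758 + 131 = 11674
L = 14286 / 11674 × 100 = 122.3745
Paasche component (current-period weights):
ΣP(Period 1)Q(Period 1) = 19×76 + 4×122 + 1729×8 + 1×154 = 1444 + 488 + 13832 + 154 = 15918
ΣP(Period 0)Q(Period 1) = 14×76 + 5×122 + 1394×8 + 1×154 = 1064 + 610 + 11152 + 154 = 12980
P = 15918 / 12980 × 100 = 122.6348
Fisher = √(L × P) = √(122.3745 × 122.6348) = 122.5046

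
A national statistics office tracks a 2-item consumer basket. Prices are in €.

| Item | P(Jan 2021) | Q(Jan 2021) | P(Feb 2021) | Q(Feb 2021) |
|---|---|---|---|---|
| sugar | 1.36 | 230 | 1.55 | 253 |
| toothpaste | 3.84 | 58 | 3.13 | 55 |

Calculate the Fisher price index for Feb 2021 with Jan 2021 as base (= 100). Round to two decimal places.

101.05

Laspeyres component (base-period weights):
ΣP(Feb 2021)Q(Jan 2021) = 1.55×230 + 3.13×58 = 356.5 + 181.54 = 538.04
ΣP(Jan 2021)Q(Jan 2021) = 1.36×230 + 3.84×58 = 312.8 + 222.72 = 535.52
L = 538.04 / 535.52 × 100 = 100.4706
Paasche component (current-period weights):
ΣP(Feb 2021)Q(Feb 2021) = 1.55×253 + 3.13×55 = 392.15 + 172.15 = 564.3
ΣP(Jan 2021)Q(Feb 2021) = 1.36×253 + 3.84×55 = 344.08 + 211.2 = 555.28
P = 564.3 / 555.28 × 100 = 101.6244
Fisher = √(L × P) = √(100.4706 × 101.6244) = 101.0458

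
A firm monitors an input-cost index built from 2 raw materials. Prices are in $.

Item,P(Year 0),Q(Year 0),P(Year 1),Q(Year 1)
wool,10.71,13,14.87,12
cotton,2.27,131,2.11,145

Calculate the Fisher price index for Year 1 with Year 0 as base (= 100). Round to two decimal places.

Laspeyres component (base-period weights):
ΣP(Year 1)Q(Year 0) = 14.87×13 + 2.11×131 = 193.31 + 276.41 = 469.72
ΣP(Year 0)Q(Year 0) = 10.71×13 + 2.27×131 = 139.23 + 297.37 = 436.6
L = 469.72 / 436.6 × 100 = 107.5859
Paasche component (current-period weights):
ΣP(Year 1)Q(Year 1) = 14.87×12 + 2.11×145 = 178.44 + 305.95 = 484.39
ΣP(Year 0)Q(Year 1) = 10.71×12 + 2.27×145 = 128.52 + 329.15 = 457.67
P = 484.39 / 457.67 × 100 = 105.8383
Fisher = √(L × P) = √(107.5859 × 105.8383) = 106.7085

106.71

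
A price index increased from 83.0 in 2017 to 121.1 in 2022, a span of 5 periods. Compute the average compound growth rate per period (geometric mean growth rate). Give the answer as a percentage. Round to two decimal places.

Growth factor = (121.1/83.0)^(1/5) = (1.459036)^(1/5) = 1.078483
Growth rate = 1.078483 − 1 = 0.078483 = 7.8483%

7.85%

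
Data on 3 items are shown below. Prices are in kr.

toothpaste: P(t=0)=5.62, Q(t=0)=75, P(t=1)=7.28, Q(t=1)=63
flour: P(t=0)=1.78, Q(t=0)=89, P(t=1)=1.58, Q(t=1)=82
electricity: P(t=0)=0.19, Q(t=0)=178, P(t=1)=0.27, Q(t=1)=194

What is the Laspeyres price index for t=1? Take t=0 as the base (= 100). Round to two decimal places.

119.71

Laspeyres price index uses base-period quantities as weights.
ΣP(t=1)·Q(t=0) = 7.28×75 + 1.58×89 + 0.27×178 = 546 + 140.62 + 48.06 = 734.68
ΣP(t=0)·Q(t=0) = 5.62×75 + 1.78×89 + 0.19×178 = 421.5 + 158.42 + 33.82 = 613.74
Index = 734.68 / 613.74 × 100 = 119.7054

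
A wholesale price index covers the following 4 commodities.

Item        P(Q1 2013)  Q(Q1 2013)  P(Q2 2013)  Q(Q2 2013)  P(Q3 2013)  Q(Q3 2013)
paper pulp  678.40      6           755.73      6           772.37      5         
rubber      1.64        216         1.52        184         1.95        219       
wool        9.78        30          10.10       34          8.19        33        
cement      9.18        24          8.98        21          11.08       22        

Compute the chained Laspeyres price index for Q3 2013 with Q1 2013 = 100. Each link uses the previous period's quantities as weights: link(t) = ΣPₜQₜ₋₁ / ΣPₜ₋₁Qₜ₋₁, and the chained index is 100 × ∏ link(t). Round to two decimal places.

Link Q1 2013→Q2 2013:
ΣP(Q2 2013)Q(Q1 2013) = 755.73×6 + 1.52×216 + 10.10×30 + 8.98×24 = 4534.38 + 328.32 + 303 + 215.52 = 5381.22
ΣP(Q1 2013)Q(Q1 2013) = 678.40×6 + 1.64×216 + 9.78×30 + 9.18×24 = 4070.4 + 354.24 + 293.4 + 220.32 = 4938.36
link = 5381.22/4938.36 = 1.089678
Link Q2 2013→Q3 2013:
ΣP(Q3 2013)Q(Q2 2013) = 772.37×6 + 1.95×184 + 8.19×34 + 11.08×21 = 4634.22 + 358.8 + 278.46 + 232.68 = 5504.16
ΣP(Q2 2013)Q(Q2 2013) = 755.73×6 + 1.52×184 + 10.10×34 + 8.98×21 = 4534.38 + 279.68 + 343.4 + 188.58 = 5346.04
link = 5504.16/5346.04 = 1.029577
Chained index = 100 × 1.089678 × 1.029577 = 112.1907

112.19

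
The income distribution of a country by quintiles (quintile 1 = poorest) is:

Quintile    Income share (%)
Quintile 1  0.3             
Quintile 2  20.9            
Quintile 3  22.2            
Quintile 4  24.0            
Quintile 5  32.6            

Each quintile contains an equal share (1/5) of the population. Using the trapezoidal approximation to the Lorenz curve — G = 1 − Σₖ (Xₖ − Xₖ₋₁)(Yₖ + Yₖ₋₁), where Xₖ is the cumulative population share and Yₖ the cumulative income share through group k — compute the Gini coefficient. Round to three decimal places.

0.271

Cumulative income shares Yₖ: 0.0030, 0.2120, 0.4340, 0.6740, 1.0000
Σ (Xₖ−Xₖ₋₁)(Yₖ+Yₖ₋₁) = (1/5)(0.0030+0.0000) + (1/5)(0.2120+0.0030) + (1/5)(0.4340+0.2120) + (1/5)(0.6740+0.4340) + (1/5)(1.0000+0.6740)
  = 0.0006 + 0.0430 + 0.1292 + 0.2216 + 0.3348 = 0.7292
G = 1 − 0.7292 = 0.2708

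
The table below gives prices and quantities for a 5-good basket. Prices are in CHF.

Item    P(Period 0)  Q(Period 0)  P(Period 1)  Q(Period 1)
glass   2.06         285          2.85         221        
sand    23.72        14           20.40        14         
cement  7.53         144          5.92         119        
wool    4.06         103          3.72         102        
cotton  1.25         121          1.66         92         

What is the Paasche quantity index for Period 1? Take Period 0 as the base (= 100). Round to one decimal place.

Paasche quantity index uses current-period prices as weights.
ΣP(Period 1)·Q(Period 1) = 2.85×221 + 20.40×14 + 5.92×119 + 3.72×102 + 1.66×92 = 629.85 + 285.6 + 704.48 + 379.44 + 152.72 = 2152.09
ΣP(Period 1)·Q(Period 0) = 2.85×285 + 20.40×14 + 5.92×144 + 3.72×103 + 1.66×121 = 812.25 + 285.6 + 852.48 + 383.16 + 200.86 = 2534.35
Index = 2152.09 / 2534.35 × 100 = 84.9168

84.9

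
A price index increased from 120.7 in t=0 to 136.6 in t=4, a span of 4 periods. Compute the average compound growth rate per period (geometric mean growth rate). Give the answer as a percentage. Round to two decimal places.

Growth factor = (136.6/120.7)^(1/4) = (1.131732)^(1/4) = 1.031421
Growth rate = 1.031421 − 1 = 0.031421 = 3.1421%

3.14%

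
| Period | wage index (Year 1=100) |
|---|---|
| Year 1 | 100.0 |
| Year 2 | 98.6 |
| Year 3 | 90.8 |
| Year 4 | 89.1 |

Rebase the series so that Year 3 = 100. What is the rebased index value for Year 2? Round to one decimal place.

108.6

Rebased(Year 2) = 98.6 / 90.8 × 100 = 108.5903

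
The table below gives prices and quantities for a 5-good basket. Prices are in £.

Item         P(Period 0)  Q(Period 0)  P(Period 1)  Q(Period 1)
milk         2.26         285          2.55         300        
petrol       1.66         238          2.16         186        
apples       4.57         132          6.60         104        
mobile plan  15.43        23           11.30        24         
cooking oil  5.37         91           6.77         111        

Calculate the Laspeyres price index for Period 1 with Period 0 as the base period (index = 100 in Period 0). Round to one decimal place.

120.2

Laspeyres price index uses base-period quantities as weights.
ΣP(Period 1)·Q(Period 0) = 2.55×285 + 2.16×238 + 6.60×132 + 11.30×23 + 6.77×91 = 726.75 + 514.08 + 871.2 + 259.9 + 616.07 = 2988
ΣP(Period 0)·Q(Period 0) = 2.26×285 + 1.66×238 + 4.57×132 + 15.43×23 + 5.37×91 = 644.1 + 395.08 + 603.24 + 354.89 + 488.67 = 2485.98
Index = 2988 / 2485.98 × 100 = 120.1940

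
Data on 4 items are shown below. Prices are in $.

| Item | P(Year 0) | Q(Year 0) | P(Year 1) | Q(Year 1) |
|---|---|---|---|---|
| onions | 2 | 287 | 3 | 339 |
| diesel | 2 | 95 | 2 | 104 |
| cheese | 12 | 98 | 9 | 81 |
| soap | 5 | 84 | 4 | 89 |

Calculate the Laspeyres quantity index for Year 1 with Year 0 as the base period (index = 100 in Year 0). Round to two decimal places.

Laspeyres quantity index uses base-period prices as weights.
ΣP(Year 0)·Q(Year 1) = 2×339 + 2×104 + 12×81 + 5×89 = 678 + 208 + 972 + 445 = 2303
ΣP(Year 0)·Q(Year 0) = 2×287 + 2×95 + 12×98 + 5×84 = 574 + 190 + 1176 + 420 = 2360
Index = 2303 / 2360 × 100 = 97.5847

97.58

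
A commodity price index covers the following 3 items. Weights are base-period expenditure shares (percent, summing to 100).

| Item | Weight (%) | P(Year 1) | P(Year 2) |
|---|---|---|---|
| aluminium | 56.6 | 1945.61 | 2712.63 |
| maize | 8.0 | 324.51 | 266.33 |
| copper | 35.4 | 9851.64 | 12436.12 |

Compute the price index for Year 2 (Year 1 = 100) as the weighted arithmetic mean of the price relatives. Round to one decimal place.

aluminium: 56.6 × (2712.63/1945.61) = 56.6 × 1.394231 = 78.9135
maize: 8.0 × (266.33/324.51) = 8.0 × 0.820714 = 6.5657
copper: 35.4 × (12436.12/9851.64) = 35.4 × 1.262340 = 44.6868
Index = Σ wᵢ·(p₁ᵢ/p₀ᵢ) = 78.9135 + 6.5657 + 44.6868 = 130.1660

130.2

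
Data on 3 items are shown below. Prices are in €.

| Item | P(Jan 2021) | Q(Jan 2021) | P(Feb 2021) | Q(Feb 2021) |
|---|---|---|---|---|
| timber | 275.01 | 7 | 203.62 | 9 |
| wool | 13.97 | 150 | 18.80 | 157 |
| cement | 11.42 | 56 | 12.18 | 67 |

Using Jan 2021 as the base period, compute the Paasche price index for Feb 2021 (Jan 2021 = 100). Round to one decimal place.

103.1

Paasche price index uses current-period quantities as weights.
ΣP(Feb 2021)·Q(Feb 2021) = 203.62×9 + 18.80×157 + 12.18×67 = 1832.58 + 2951.6 + 816.06 = 5600.24
ΣP(Jan 2021)·Q(Feb 2021) = 275.01×9 + 13.97×157 + 11.42×67 = 2475.09 + 2193.29 + 765.14 = 5433.52
Index = 5600.24 / 5433.52 × 100 = 103.0684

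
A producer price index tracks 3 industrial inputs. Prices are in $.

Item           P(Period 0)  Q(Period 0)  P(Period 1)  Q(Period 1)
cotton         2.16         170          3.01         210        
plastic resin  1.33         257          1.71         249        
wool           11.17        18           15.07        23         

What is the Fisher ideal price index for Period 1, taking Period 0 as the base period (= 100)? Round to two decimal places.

134.58

Laspeyres component (base-period weights):
ΣP(Period 1)Q(Period 0) = 3.01×170 + 1.71×257 + 15.07×18 = 511.7 + 439.47 + 271.26 = 1222.43
ΣP(Period 0)Q(Period 0) = 2.16×170 + 1.33×257 + 11.17×18 = 367.2 + 341.81 + 201.06 = 910.07
L = 1222.43 / 910.07 × 100 = 134.3226
Paasche component (current-period weights):
ΣP(Period 1)Q(Period 1) = 3.01×210 + 1.71×249 + 15.07×23 = 632.1 + 425.79 + 346.61 = 1404.5
ΣP(Period 0)Q(Period 1) = 2.16×210 + 1.33×249 + 11.17×23 = 453.6 + 331.17 + 256.91 = 1041.68
P = 1404.5 / 1041.68 × 100 = 134.8303
Fisher = √(L × P) = √(134.3226 × 134.8303) = 134.5762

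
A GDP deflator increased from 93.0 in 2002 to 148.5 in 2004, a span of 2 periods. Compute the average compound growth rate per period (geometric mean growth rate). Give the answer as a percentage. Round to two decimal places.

26.36%

Growth factor = (148.5/93.0)^(1/2) = (1.596774)^(1/2) = 1.263635
Growth rate = 1.263635 − 1 = 0.263635 = 26.3635%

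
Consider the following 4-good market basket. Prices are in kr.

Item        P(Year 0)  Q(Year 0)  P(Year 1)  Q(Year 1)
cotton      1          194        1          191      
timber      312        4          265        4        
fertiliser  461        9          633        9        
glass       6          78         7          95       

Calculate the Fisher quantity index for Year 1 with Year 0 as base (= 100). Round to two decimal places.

101.59

Laspeyres component (base-period weights):
ΣP(Year 0)Q(Year 1) = 1×191 + 312×4 + 461×9 + 6×95 = 191 + 1248 + 4149 + 570 = 6158
ΣP(Year 0)Q(Year 0) = 1×194 + 312×4 + 461×9 + 6×78 = 194 + 1248 + 4149 + 468 = 6059
L = 6158 / 6059 × 100 = 101.6339
Paasche component (current-period weights):
ΣP(Year 1)Q(Year 1) = 1×191 + 265×4 + 633×9 + 7×95 = 191 + 1060 + 5697 + 665 = 7613
ΣP(Year 1)Q(Year 0) = 1×194 + 265×4 + 633×9 + 7×78 = 194 + 1060 + 5697 + 546 = 7497
P = 7613 / 7497 × 100 = 101.5473
Fisher = √(L × P) = √(101.6339 × 101.5473) = 101.5906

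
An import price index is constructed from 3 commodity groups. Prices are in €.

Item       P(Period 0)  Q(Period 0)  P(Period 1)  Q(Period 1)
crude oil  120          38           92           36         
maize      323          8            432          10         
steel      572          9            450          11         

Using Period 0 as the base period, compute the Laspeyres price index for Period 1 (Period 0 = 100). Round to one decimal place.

89.5

Laspeyres price index uses base-period quantities as weights.
ΣP(Period 1)·Q(Period 0) = 92×38 + 432×8 + 450×9 = 3496 + 3456 + 4050 = 11002
ΣP(Period 0)·Q(Period 0) = 120×38 + 323×8 + 572×9 = 4560 + 2584 + 5148 = 12292
Index = 11002 / 12292 × 100 = 89.5054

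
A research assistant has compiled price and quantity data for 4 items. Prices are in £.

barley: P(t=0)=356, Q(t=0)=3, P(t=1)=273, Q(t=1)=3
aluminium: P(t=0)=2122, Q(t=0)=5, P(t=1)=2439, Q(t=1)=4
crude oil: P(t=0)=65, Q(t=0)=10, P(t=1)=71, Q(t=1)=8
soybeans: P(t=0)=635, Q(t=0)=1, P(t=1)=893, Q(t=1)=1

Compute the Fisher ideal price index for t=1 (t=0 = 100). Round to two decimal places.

112.56

Laspeyres component (base-period weights):
ΣP(t=1)Q(t=0) = 273×3 + 2439×5 + 71×10 + 893×1 = 819 + 12195 + 710 + 893 = 14617
ΣP(t=0)Q(t=0) = 356×3 + 2122×5 + 65×10 + 635×1 = 1068 + 10610 + 650 + 635 = 12963
L = 14617 / 12963 × 100 = 112.7594
Paasche component (current-period weights):
ΣP(t=1)Q(t=1) = 273×3 + 2439×4 + 71×8 + 893×1 = 819 + 9756 + 568 + 893 = 12036
ΣP(t=0)Q(t=1) = 356×3 + 2122×4 + 65×8 + 635×1 = 1068 + 8488 + 520 + 635 = 10711
P = 12036 / 10711 × 100 = 112.3705
Fisher = √(L × P) = √(112.7594 × 112.3705) = 112.5648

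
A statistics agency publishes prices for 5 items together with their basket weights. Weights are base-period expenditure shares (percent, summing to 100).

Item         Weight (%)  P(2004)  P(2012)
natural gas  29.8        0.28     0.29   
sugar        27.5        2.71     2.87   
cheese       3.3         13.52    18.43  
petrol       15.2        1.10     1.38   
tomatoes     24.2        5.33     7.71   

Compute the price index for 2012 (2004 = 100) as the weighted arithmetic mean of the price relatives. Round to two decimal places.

118.56

natural gas: 29.8 × (0.29/0.28) = 29.8 × 1.035714 = 30.8643
sugar: 27.5 × (2.87/2.71) = 27.5 × 1.059041 = 29.1236
cheese: 3.3 × (18.43/13.52) = 3.3 × 1.363166 = 4.4984
petrol: 15.2 × (1.38/1.10) = 15.2 × 1.254545 = 19.0691
tomatoes: 24.2 × (7.71/5.33) = 24.2 × 1.446529 = 35.0060
Index = Σ wᵢ·(p₁ᵢ/p₀ᵢ) = 30.8643 + 29.1236 + 4.4984 + 19.0691 + 35.0060 = 118.5614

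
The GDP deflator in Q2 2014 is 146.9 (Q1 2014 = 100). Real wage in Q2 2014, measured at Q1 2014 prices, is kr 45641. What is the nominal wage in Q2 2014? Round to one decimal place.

67046.6

Nominal = Real × (Index/100) = 45641 × (146.9/100)
        = 45641 × 1.469 = 67046.6290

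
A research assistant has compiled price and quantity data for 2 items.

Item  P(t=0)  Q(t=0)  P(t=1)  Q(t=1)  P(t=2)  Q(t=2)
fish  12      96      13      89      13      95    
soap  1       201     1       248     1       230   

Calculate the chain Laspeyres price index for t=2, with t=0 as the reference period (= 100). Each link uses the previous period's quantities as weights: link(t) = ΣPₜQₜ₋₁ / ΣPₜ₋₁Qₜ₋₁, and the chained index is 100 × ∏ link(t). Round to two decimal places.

Link t=0→t=1:
ΣP(t=1)Q(t=0) = 13×96 + 1×201 = 1248 + 201 = 1449
ΣP(t=0)Q(t=0) = 12×96 + 1×201 = 1152 + 201 = 1353
link = 1449/1353 = 1.070953
Link t=1→t=2:
ΣP(t=2)Q(t=1) = 13×89 + 1×248 = 1157 + 248 = 1405
ΣP(t=1)Q(t=1) = 13×89 + 1×248 = 1157 + 248 = 1405
link = 1405/1405 = 1.000000
Chained index = 100 × 1.070953 × 1.000000 = 107.0953

107.10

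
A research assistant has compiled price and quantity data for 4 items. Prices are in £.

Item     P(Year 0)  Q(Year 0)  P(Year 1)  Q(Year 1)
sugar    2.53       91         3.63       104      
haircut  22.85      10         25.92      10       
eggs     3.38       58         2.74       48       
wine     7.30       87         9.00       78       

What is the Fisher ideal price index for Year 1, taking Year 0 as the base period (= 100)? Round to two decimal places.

119.46

Laspeyres component (base-period weights):
ΣP(Year 1)Q(Year 0) = 3.63×91 + 25.92×10 + 2.74×58 + 9.00×87 = 330.33 + 259.2 + 158.92 + 783 = 1531.45
ΣP(Year 0)Q(Year 0) = 2.53×91 + 22.85×10 + 3.38×58 + 7.30×87 = 230.23 + 228.5 + 196.04 + 635.1 = 1289.87
L = 1531.45 / 1289.87 × 100 = 118.7290
Paasche component (current-period weights):
ΣP(Year 1)Q(Year 1) = 3.63×104 + 25.92×10 + 2.74×48 + 9.00×78 = 377.52 + 259.2 + 131.52 + 702 = 1470.24
ΣP(Year 0)Q(Year 1) = 2.53×104 + 22.85×10 + 3.38×48 + 7.30×78 = 263.12 + 228.5 + 162.24 + 569.4 = 1223.26
P = 1470.24 / 1223.26 × 100 = 120.1903
Fisher = √(L × P) = √(118.7290 × 120.1903) = 119.4574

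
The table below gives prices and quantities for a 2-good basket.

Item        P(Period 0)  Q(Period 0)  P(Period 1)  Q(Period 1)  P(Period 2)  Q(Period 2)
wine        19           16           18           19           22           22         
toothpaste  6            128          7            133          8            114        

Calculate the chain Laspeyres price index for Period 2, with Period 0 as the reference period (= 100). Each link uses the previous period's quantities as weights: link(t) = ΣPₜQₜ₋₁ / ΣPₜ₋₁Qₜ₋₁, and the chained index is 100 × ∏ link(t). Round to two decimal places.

Link Period 0→Period 1:
ΣP(Period 1)Q(Period 0) = 18×16 + 7×128 = 288 + 896 = 1184
ΣP(Period 0)Q(Period 0) = 19×16 + 6×128 = 304 + 768 = 1072
link = 1184/1072 = 1.104478
Link Period 1→Period 2:
ΣP(Period 2)Q(Period 1) = 22×19 + 8×133 = 418 + 1064 = 1482
ΣP(Period 1)Q(Period 1) = 18×19 + 7×133 = 342 + 931 = 1273
link = 1482/1273 = 1.164179
Chained index = 100 × 1.104478 × 1.164179 = 128.5810

128.58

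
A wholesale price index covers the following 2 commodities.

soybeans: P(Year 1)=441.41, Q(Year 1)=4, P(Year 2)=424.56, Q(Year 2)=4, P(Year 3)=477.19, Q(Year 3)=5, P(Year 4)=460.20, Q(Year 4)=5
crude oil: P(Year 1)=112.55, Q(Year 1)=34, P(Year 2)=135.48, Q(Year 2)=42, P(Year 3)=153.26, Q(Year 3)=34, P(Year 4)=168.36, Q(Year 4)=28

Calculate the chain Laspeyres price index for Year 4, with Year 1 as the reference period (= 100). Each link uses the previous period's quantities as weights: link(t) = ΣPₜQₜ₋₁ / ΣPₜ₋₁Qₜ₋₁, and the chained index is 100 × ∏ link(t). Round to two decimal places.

134.52

Link Year 1→Year 2:
ΣP(Year 2)Q(Year 1) = 424.56×4 + 135.48×34 = 1698.24 + 4606.32 = 6304.56
ΣP(Year 1)Q(Year 1) = 441.41×4 + 112.55×34 = 1765.64 + 3826.7 = 5592.34
link = 6304.56/5592.34 = 1.127356
Link Year 2→Year 3:
ΣP(Year 3)Q(Year 2) = 477.19×4 + 153.26×42 = 1908.76 + 6436.92 = 8345.68
ΣP(Year 2)Q(Year 2) = 424.56×4 + 135.48×42 = 1698.24 + 5690.16 = 7388.4
link = 8345.68/7388.4 = 1.129565
Link Year 3→Year 4:
ΣP(Year 4)Q(Year 3) = 460.20×5 + 168.36×34 = 2301 + 5724.24 = 8025.24
ΣP(Year 3)Q(Year 3) = 477.19×5 + 153.26×34 = 2385.95 + 5210.84 = 7596.79
link = 8025.24/7596.79 = 1.056399
Chained index = 100 × 1.127356 × 1.129565 × 1.056399 = 134.5242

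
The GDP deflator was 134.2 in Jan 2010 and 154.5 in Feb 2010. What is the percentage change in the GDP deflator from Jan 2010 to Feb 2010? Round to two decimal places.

Change = (154.5 − 134.2) / 134.2 × 100
       = 20.3 / 134.2 × 100 = 15.1267%

15.13%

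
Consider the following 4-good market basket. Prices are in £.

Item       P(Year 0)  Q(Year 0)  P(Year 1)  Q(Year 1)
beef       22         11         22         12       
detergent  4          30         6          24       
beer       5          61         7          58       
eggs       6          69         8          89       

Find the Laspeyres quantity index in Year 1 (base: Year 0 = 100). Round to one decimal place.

109.5

Laspeyres quantity index uses base-period prices as weights.
ΣP(Year 0)·Q(Year 1) = 22×12 + 4×24 + 5×58 + 6×89 = 264 + 96 + 290 + 534 = 1184
ΣP(Year 0)·Q(Year 0) = 22×11 + 4×30 + 5×61 + 6×69 = 242 + 120 + 305 + 414 = 1081
Index = 1184 / 1081 × 100 = 109.5282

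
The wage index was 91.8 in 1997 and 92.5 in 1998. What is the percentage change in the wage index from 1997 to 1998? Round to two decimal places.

0.76%

Change = (92.5 − 91.8) / 91.8 × 100
       = 0.7 / 91.8 × 100 = 0.7625%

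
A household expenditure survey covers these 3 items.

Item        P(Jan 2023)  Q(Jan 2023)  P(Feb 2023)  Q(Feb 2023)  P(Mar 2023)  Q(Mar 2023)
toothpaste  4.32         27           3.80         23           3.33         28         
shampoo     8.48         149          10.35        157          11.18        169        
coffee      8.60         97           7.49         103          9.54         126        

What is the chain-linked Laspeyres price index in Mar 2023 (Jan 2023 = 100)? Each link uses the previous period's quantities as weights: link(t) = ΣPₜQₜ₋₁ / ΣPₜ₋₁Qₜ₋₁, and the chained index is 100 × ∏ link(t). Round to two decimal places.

121.34

Link Jan 2023→Feb 2023:
ΣP(Feb 2023)Q(Jan 2023) = 3.80×27 + 10.35×149 + 7.49×97 = 102.6 + 1542.15 + 726.53 = 2371.28
ΣP(Jan 2023)Q(Jan 2023) = 4.32×27 + 8.48×149 + 8.60×97 = 116.64 + 1263.52 + 834.2 = 2214.36
link = 2371.28/2214.36 = 1.070865
Link Feb 2023→Mar 2023:
ΣP(Mar 2023)Q(Feb 2023) = 3.33×23 + 11.18×157 + 9.54×103 = 76.59 + 1755.26 + 982.62 = 2814.47
ΣP(Feb 2023)Q(Feb 2023) = 3.80×23 + 10.35×157 + 7.49×103 = 87.4 + 1624.95 + 771.47 = 2483.82
link = 2814.47/2483.82 = 1.133122
Chained index = 100 × 1.070865 × 1.133122 = 121.3420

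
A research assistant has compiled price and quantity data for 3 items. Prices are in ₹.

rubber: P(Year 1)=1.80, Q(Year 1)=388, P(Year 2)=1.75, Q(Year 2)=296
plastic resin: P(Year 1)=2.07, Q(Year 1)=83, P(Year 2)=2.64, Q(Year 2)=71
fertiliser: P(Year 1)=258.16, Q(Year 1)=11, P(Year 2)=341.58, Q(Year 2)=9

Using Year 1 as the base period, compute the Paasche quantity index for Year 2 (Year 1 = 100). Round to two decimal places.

Paasche quantity index uses current-period prices as weights.
ΣP(Year 2)·Q(Year 2) = 1.75×296 + 2.64×71 + 341.58×9 = 518 + 187.44 + 3074.22 = 3779.66
ΣP(Year 2)·Q(Year 1) = 1.75×388 + 2.64×83 + 341.58×11 = 679 + 219.12 + 3757.38 = 4655.5
Index = 3779.66 / 4655.5 × 100 = 81.1870

81.19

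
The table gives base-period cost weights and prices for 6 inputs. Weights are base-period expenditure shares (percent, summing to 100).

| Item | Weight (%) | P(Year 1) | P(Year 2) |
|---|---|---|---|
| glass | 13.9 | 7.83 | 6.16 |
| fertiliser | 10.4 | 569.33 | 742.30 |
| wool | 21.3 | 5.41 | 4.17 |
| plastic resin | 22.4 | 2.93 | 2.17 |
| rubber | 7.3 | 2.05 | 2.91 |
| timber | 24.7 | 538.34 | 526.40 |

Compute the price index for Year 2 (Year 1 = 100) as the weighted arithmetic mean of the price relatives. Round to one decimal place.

glass: 13.9 × (6.16/7.83) = 13.9 × 0.786718 = 10.9354
fertiliser: 10.4 × (742.30/569.33) = 10.4 × 1.303813 = 13.5597
wool: 21.3 × (4.17/5.41) = 21.3 × 0.770795 = 16.4179
plastic resin: 22.4 × (2.17/2.93) = 22.4 × 0.740614 = 16.5898
rubber: 7.3 × (2.91/2.05) = 7.3 × 1.419512 = 10.3624
timber: 24.7 × (526.40/538.34) = 24.7 × 0.977821 = 24.1522
Index = Σ wᵢ·(p₁ᵢ/p₀ᵢ) = 10.9354 + 13.5597 + 16.4179 + 16.5898 + 10.3624 + 24.1522 = 92.0173

92.0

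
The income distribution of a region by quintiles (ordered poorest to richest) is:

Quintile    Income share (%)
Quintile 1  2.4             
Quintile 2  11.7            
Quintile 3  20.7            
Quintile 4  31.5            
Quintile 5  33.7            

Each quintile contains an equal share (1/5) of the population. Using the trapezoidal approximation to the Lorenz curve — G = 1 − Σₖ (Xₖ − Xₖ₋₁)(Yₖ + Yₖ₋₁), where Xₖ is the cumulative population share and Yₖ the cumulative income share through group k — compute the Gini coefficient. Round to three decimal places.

Cumulative income shares Yₖ: 0.0240, 0.1410, 0.3480, 0.6630, 1.0000
Σ (Xₖ−Xₖ₋₁)(Yₖ+Yₖ₋₁) = (1/5)(0.0240+0.0000) + (1/5)(0.1410+0.0240) + (1/5)(0.3480+0.1410) + (1/5)(0.6630+0.3480) + (1/5)(1.0000+0.6630)
  = 0.0048 + 0.0330 + 0.0978 + 0.2022 + 0.3326 = 0.6704
G = 1 − 0.6704 = 0.3296

0.330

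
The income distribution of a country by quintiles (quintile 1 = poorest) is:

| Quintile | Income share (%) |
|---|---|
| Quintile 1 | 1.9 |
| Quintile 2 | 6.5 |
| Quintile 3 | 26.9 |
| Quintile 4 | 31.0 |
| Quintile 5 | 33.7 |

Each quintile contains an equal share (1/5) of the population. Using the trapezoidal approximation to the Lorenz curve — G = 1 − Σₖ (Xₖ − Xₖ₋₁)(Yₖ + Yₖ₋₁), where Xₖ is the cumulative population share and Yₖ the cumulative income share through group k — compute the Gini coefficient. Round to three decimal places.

0.352

Cumulative income shares Yₖ: 0.0190, 0.0840, 0.3530, 0.6630, 1.0000
Σ (Xₖ−Xₖ₋₁)(Yₖ+Yₖ₋₁) = (1/5)(0.0190+0.0000) + (1/5)(0.0840+0.0190) + (1/5)(0.3530+0.0840) + (1/5)(0.6630+0.3530) + (1/5)(1.0000+0.6630)
  = 0.0038 + 0.0206 + 0.0874 + 0.2032 + 0.3326 = 0.6476
G = 1 − 0.6476 = 0.3524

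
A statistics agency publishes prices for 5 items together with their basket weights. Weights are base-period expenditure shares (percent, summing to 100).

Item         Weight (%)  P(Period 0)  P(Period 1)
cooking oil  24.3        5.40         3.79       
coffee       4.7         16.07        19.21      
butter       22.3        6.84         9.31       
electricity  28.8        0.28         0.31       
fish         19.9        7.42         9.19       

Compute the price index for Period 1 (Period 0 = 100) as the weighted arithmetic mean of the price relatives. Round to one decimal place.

cooking oil: 24.3 × (3.79/5.40) = 24.3 × 0.701852 = 17.0550
coffee: 4.7 × (19.21/16.07) = 4.7 × 1.195395 = 5.6184
butter: 22.3 × (9.31/6.84) = 22.3 × 1.361111 = 30.3528
electricity: 28.8 × (0.31/0.28) = 28.8 × 1.107143 = 31.8857
fish: 19.9 × (9.19/7.42) = 19.9 × 1.238544 = 24.6470
Index = Σ wᵢ·(p₁ᵢ/p₀ᵢ) = 17.0550 + 5.6184 + 30.3528 + 31.8857 + 24.6470 = 109.5589

109.6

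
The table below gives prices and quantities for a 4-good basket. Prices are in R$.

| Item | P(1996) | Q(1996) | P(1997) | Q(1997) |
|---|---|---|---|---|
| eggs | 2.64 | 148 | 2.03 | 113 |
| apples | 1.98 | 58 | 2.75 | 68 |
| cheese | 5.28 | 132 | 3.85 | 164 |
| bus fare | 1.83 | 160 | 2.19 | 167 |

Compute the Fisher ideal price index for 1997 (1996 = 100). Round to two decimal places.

Laspeyres component (base-period weights):
ΣP(1997)Q(1996) = 2.03×148 + 2.75×58 + 3.85×132 + 2.19×160 = 300.44 + 159.5 + 508.2 + 350.4 = 1318.54
ΣP(1996)Q(1996) = 2.64×148 + 1.98×58 + 5.28×132 + 1.83×160 = 390.72 + 114.84 + 696.96 + 292.8 = 1495.32
L = 1318.54 / 1495.32 × 100 = 88.1778
Paasche component (current-period weights):
ΣP(1997)Q(1997) = 2.03×113 + 2.75×68 + 3.85×164 + 2.19×167 = 229.39 + 187 + 631.4 + 365.73 = 1413.52
ΣP(1996)Q(1997) = 2.64×113 + 1.98×68 + 5.28×164 + 1.83×167 = 298.32 + 134.64 + 865.92 + 305.61 = 1604.49
P = 1413.52 / 1604.49 × 100 = 88.0978
Fisher = √(L × P) = √(88.1778 × 88.0978) = 88.1378

88.14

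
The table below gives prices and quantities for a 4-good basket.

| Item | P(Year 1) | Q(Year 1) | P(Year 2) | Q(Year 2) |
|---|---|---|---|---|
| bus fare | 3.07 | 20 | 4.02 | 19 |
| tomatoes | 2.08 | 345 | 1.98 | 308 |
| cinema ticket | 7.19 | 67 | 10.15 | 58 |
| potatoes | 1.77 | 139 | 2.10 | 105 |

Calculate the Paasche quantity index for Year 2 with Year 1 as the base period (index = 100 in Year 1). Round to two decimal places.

86.17

Paasche quantity index uses current-period prices as weights.
ΣP(Year 2)·Q(Year 2) = 4.02×19 + 1.98×308 + 10.15×58 + 2.10×105 = 76.38 + 609.84 + 588.7 + 220.5 = 1495.42
ΣP(Year 2)·Q(Year 1) = 4.02×20 + 1.98×345 + 10.15×67 + 2.10×139 = 80.4 + 683.1 + 680.05 + 291.9 = 1735.45
Index = 1495.42 / 1735.45 × 100 = 86.1690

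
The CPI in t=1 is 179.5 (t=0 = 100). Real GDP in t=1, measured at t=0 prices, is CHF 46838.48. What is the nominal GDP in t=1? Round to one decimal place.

Nominal = Real × (Index/100) = 46838.48 × (179.5/100)
        = 46838.48 × 1.795 = 84075.0716

84075.1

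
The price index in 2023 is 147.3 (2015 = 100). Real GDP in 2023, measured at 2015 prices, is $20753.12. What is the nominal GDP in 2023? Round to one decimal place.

30569.3

Nominal = Real × (Index/100) = 20753.12 × (147.3/100)
        = 20753.12 × 1.473 = 30569.3458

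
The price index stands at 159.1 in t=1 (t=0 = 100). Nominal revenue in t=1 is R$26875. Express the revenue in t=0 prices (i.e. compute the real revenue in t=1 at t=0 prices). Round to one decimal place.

16891.9

Real = Nominal ÷ (Index/100) = 26875 ÷ (159.1/100)
     = 26875 ÷ 1.591 = 16891.8919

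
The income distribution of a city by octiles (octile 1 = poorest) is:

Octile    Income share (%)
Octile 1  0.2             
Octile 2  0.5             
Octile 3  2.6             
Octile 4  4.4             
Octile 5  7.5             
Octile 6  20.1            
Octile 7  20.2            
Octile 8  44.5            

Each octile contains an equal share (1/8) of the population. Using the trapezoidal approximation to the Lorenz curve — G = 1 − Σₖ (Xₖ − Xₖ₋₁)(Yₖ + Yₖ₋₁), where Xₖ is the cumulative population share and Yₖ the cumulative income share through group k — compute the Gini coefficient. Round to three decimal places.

0.580

Cumulative income shares Yₖ: 0.0020, 0.0070, 0.0330, 0.0770, 0.1520, 0.3530, 0.5550, 1.0000
Σ (Xₖ−Xₖ₋₁)(Yₖ+Yₖ₋₁) = (1/8)(0.0020+0.0000) + (1/8)(0.0070+0.0020) + (1/8)(0.0330+0.0070) + (1/8)(0.0770+0.0330) + (1/8)(0.1520+0.0770) + (1/8)(0.3530+0.1520) + (1/8)(0.5550+0.3530) + (1/8)(1.0000+0.5550)
  = 0.0003 + 0.0011 + 0.0050 + 0.0138 + 0.0286 + 0.0631 + 0.1135 + 0.1944 = 0.4198
G = 1 − 0.4198 = 0.5802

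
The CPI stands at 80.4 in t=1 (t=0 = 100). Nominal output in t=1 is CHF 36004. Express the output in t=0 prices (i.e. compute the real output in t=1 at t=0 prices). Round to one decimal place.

Real = Nominal ÷ (Index/100) = 36004 ÷ (80.4/100)
     = 36004 ÷ 0.804 = 44781.0945

44781.1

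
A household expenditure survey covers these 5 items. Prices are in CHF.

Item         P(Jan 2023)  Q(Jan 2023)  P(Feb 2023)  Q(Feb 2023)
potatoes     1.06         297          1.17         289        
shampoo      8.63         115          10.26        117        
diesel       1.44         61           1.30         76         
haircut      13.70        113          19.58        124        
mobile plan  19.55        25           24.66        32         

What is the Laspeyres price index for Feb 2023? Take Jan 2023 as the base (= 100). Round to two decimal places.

129.25

Laspeyres price index uses base-period quantities as weights.
ΣP(Feb 2023)·Q(Jan 2023) = 1.17×297 + 10.26×115 + 1.30×61 + 19.58×113 + 24.66×25 = 347.49 + 1179.9 + 79.3 + 2212.54 + 616.5 = 4435.73
ΣP(Jan 2023)·Q(Jan 2023) = 1.06×297 + 8.63×115 + 1.44×61 + 13.70×113 + 19.55×25 = 314.82 + 992.45 + 87.84 + 1548.1 + 488.75 = 3431.96
Index = 4435.73 / 3431.96 × 100 = 129.2477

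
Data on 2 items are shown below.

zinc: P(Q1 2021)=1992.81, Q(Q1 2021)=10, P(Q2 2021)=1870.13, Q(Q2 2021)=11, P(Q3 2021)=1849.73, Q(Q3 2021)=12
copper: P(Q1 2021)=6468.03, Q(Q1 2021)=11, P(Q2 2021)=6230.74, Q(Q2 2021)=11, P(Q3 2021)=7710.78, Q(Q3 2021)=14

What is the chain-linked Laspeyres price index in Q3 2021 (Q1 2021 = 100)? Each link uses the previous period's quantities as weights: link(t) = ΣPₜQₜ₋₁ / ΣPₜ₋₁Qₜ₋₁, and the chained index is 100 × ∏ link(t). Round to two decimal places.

Link Q1 2021→Q2 2021:
ΣP(Q2 2021)Q(Q1 2021) = 1870.13×10 + 6230.74×11 = 18701.3 + 68538.14 = 87239.44
ΣP(Q1 2021)Q(Q1 2021) = 1992.81×10 + 6468.03×11 = 19928.1 + 71148.33 = 91076.43
link = 87239.44/91076.43 = 0.957871
Link Q2 2021→Q3 2021:
ΣP(Q3 2021)Q(Q2 2021) = 1849.73×11 + 7710.78×11 = 20347.03 + 84818.58 = 105165.61
ΣP(Q2 2021)Q(Q2 2021) = 1870.13×11 + 6230.74×11 = 20571.43 + 68538.14 = 89109.57
link = 105165.61/89109.57 = 1.180183
Chained index = 100 × 0.957871 × 1.180183 = 113.0463

113.05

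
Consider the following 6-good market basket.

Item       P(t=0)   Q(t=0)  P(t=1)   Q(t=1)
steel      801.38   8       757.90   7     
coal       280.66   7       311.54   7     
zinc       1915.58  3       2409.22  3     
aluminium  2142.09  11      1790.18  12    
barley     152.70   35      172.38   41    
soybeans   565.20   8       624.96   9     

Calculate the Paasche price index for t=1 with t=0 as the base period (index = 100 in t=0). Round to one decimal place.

Paasche price index uses current-period quantities as weights.
ΣP(t=1)·Q(t=1) = 757.90×7 + 311.54×7 + 2409.22×3 + 1790.18×12 + 172.38×41 + 624.96×9 = 5305.3 + 2180.78 + 7227.66 + 21482.16 + 7067.58 + 5624.64 = 48888.12
ΣP(t=0)·Q(t=1) = 801.38×7 + 280.66×7 + 1915.58×3 + 2142.09×12 + 152.70×41 + 565.20×9 = 5609.66 + 1964.62 + 5746.74 + 25705.08 + 6260.7 + 5086.8 = 50373.6
Index = 48888.12 / 50373.6 × 100 = 97.0511

97.1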